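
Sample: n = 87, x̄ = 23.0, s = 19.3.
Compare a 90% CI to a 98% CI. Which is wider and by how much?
98% CI is wider by 2.93

df = 86
90% CI: t* = 1.663, (19.56, 26.44), width = 2 · t* · s/√n = 6.88
98% CI: t* = 2.370, (18.10, 27.90), width = 2 · t* · s/√n = 9.81

The 98% CI is wider by 9.81 - 6.88 = 2.93.
Higher confidence requires a wider interval.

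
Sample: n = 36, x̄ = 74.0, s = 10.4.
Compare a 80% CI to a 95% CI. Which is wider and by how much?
95% CI is wider by 2.51

df = 35
80% CI: t* = 1.306, (71.74, 76.26), width = 2 · t* · s/√n = 4.53
95% CI: t* = 2.030, (70.48, 77.52), width = 2 · t* · s/√n = 7.04

The 95% CI is wider by 7.04 - 4.53 = 2.51.
Higher confidence requires a wider interval.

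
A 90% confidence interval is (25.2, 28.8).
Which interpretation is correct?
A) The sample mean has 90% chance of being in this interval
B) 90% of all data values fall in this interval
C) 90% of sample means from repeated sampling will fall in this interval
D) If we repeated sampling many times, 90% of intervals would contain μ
D

A) Wrong — x̄ is observed and sits in the interval by construction.
B) Wrong — a CI is about the parameter μ, not individual data values.
C) Wrong — coverage applies to intervals containing μ, not to future x̄ values.
D) Correct — this is the frequentist long-run coverage interpretation.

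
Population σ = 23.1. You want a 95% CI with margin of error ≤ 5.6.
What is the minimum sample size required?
n ≥ 66

For margin E ≤ 5.6:
n ≥ (z* · σ / E)²
n ≥ (1.960 · 23.1 / 5.6)²
n ≥ 65.37

Minimum n = 66 (rounding up)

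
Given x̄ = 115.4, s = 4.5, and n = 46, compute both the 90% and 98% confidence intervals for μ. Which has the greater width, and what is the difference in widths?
98% CI is wider by 0.97

df = 45
90% CI: t* = 1.679, (114.29, 116.51), width = 2 · t* · s/√n = 2.23
98% CI: t* = 2.412, (113.80, 117.00), width = 2 · t* · s/√n = 3.20

The 98% CI is wider by 3.20 - 2.23 = 0.97.
Higher confidence requires a wider interval.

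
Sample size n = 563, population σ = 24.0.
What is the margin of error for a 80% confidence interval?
Margin of error = 1.30

Margin of error = z* · σ/√n
= 1.282 · 24.0/√563
= 1.282 · 24.0/23.7276
= 1.30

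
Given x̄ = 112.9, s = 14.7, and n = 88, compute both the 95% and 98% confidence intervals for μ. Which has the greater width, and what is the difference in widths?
98% CI is wider by 1.20

df = 87
95% CI: t* = 1.988, (109.78, 116.02), width = 2 · t* · s/√n = 6.23
98% CI: t* = 2.370, (109.19, 116.61), width = 2 · t* · s/√n = 7.43

The 98% CI is wider by 7.43 - 6.23 = 1.20.
Higher confidence requires a wider interval.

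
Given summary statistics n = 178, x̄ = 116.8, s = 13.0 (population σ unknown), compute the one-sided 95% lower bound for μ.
μ ≥ 115.19

Lower bound (one-sided):
t* = 1.654 (one-sided for 95%)
Lower bound = x̄ - t* · s/√n = 116.8 - 1.654 · 13.0/√178 = 115.19

We are 95% confident that μ ≥ 115.19.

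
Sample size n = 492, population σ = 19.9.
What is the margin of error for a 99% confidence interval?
Margin of error = 2.31

Margin of error = z* · σ/√n
= 2.576 · 19.9/√492
= 2.576 · 19.9/22.1811
= 2.31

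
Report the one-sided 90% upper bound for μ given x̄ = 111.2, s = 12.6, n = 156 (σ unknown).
μ ≤ 112.50

Upper bound (one-sided):
t* = 1.287 (one-sided for 90%)
Upper bound = x̄ + t* · s/√n = 111.2 + 1.287 · 12.6/√156 = 112.50

We are 90% confident that μ ≤ 112.50.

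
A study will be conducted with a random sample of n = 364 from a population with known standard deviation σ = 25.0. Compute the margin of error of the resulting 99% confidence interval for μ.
Margin of error = 3.38

Margin of error = z* · σ/√n
= 2.576 · 25.0/√364
= 2.576 · 25.0/19.0788
= 3.38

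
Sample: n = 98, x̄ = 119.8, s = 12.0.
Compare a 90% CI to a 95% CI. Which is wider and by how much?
95% CI is wider by 0.78

df = 97
90% CI: t* = 1.661, (117.79, 121.81), width = 2 · t* · s/√n = 4.03
95% CI: t* = 1.985, (117.39, 122.21), width = 2 · t* · s/√n = 4.81

The 95% CI is wider by 4.81 - 4.03 = 0.78.
Higher confidence requires a wider interval.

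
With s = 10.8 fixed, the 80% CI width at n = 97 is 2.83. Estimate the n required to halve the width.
n ≈ 388

CI width ∝ 1/√n
To reduce width by factor 2, need √n to grow by 2 → need 2² = 4 times as many samples.

Current: n = 97, width = 2.83
New: n = 388, width ≈ 1.41

Width reduced by factor of 2.83/1.41 = 2.01.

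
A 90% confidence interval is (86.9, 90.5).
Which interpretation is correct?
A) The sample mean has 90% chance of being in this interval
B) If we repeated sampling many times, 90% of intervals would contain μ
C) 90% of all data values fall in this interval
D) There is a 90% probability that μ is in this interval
B

A) Wrong — x̄ is observed and sits in the interval by construction.
B) Correct — this is the frequentist long-run coverage interpretation.
C) Wrong — a CI is about the parameter μ, not individual data values.
D) Wrong — μ is fixed; the randomness lives in the interval, not in μ.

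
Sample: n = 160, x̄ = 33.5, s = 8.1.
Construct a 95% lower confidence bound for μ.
μ ≥ 32.44

Lower bound (one-sided):
t* = 1.654 (one-sided for 95%)
Lower bound = x̄ - t* · s/√n = 33.5 - 1.654 · 8.1/√160 = 32.44

We are 95% confident that μ ≥ 32.44.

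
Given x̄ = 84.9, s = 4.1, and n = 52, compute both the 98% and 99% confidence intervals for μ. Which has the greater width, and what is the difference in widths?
99% CI is wider by 0.31

df = 51
98% CI: t* = 2.402, (83.53, 86.27), width = 2 · t* · s/√n = 2.73
99% CI: t* = 2.676, (83.38, 86.42), width = 2 · t* · s/√n = 3.04

The 99% CI is wider by 3.04 - 2.73 = 0.31.
Higher confidence requires a wider interval.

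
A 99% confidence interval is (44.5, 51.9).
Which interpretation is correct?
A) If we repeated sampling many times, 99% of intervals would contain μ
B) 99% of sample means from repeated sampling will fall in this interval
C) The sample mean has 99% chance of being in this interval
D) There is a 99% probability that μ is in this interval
A

A) Correct — this is the frequentist long-run coverage interpretation.
B) Wrong — coverage applies to intervals containing μ, not to future x̄ values.
C) Wrong — x̄ is observed and sits in the interval by construction.
D) Wrong — μ is fixed; the randomness lives in the interval, not in μ.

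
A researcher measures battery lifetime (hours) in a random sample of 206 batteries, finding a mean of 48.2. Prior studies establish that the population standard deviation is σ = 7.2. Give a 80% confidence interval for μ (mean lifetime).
(47.56, 48.84)

z-interval (σ known):
z* = 1.282 for 80% confidence

Margin of error = z* · σ/√n = 1.282 · 7.2/√206 = 0.64

CI: (48.2 - 0.64, 48.2 + 0.64) = (47.56, 48.84)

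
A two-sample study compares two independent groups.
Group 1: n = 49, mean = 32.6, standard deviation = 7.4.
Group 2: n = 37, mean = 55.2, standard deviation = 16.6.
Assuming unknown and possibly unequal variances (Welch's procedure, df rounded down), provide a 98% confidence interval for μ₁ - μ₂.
(-29.65, -15.55)

Difference: x̄₁ - x̄₂ = -22.60
SE = √(s₁²/n₁ + s₂²/n₂) = √(7.4²/49 + 16.6²/37) = 2.9266
df = 46.82 → 46 (Welch–Satterthwaite, rounded down)
t* = 2.410

CI: -22.60 ± 2.410 · 2.9266 = -22.60 ± 7.05 = (-29.65, -15.55)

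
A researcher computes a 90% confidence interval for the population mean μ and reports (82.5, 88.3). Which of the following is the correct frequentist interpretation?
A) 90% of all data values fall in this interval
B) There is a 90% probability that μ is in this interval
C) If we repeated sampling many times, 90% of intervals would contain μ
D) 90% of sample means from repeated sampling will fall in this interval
C

A) Wrong — a CI is about the parameter μ, not individual data values.
B) Wrong — μ is fixed; the randomness lives in the interval, not in μ.
C) Correct — this is the frequentist long-run coverage interpretation.
D) Wrong — coverage applies to intervals containing μ, not to future x̄ values.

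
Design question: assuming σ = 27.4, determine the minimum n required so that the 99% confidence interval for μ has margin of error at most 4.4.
n ≥ 258

For margin E ≤ 4.4:
n ≥ (z* · σ / E)²
n ≥ (2.576 · 27.4 / 4.4)²
n ≥ 257.33

Minimum n = 258 (rounding up)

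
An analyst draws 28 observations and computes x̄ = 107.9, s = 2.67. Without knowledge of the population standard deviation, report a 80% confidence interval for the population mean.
(107.24, 108.56)

t-interval (σ unknown):
df = n - 1 = 27
t* = 1.314 for 80% confidence

Margin of error = t* · s/√n = 1.314 · 2.67/√28 = 0.66

CI: (107.24, 108.56)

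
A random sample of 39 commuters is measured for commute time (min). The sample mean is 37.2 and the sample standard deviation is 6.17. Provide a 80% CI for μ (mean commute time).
(35.91, 38.49)

t-interval (σ unknown):
df = n - 1 = 38
t* = 1.304 for 80% confidence

Margin of error = t* · s/√n = 1.304 · 6.17/√39 = 1.29

CI: (35.91, 38.49)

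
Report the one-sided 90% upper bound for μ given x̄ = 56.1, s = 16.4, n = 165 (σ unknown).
μ ≤ 57.74

Upper bound (one-sided):
t* = 1.287 (one-sided for 90%)
Upper bound = x̄ + t* · s/√n = 56.1 + 1.287 · 16.4/√165 = 57.74

We are 90% confident that μ ≤ 57.74.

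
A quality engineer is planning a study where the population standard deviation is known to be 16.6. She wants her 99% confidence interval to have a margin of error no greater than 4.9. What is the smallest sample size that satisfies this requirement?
n ≥ 77

For margin E ≤ 4.9:
n ≥ (z* · σ / E)²
n ≥ (2.576 · 16.6 / 4.9)²
n ≥ 76.16

Minimum n = 77 (rounding up)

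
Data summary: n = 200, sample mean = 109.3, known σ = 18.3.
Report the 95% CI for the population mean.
(106.76, 111.84)

z-interval (σ known):
z* = 1.960 for 95% confidence

Margin of error = z* · σ/√n = 1.960 · 18.3/√200 = 2.54

CI: (109.3 - 2.54, 109.3 + 2.54) = (106.76, 111.84)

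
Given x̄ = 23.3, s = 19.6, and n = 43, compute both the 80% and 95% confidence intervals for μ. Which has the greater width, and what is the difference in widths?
95% CI is wider by 4.28

df = 42
80% CI: t* = 1.302, (19.41, 27.19), width = 2 · t* · s/√n = 7.78
95% CI: t* = 2.018, (17.27, 29.33), width = 2 · t* · s/√n = 12.06

The 95% CI is wider by 12.06 - 7.78 = 4.28.
Higher confidence requires a wider interval.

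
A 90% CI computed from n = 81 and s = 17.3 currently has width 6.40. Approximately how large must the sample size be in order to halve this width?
n ≈ 324

CI width ∝ 1/√n
To reduce width by factor 2, need √n to grow by 2 → need 2² = 4 times as many samples.

Current: n = 81, width = 6.40
New: n = 324, width ≈ 3.17

Width reduced by factor of 6.40/3.17 = 2.02.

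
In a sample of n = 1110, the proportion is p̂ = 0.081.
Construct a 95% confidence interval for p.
(0.065, 0.097)

Proportion CI:
SE = √(p̂(1-p̂)/n) = √(0.081 · 0.919 / 1110) = 0.00819

z* = 1.960
Margin = z* · SE = 1.960 · 0.00819 = 0.0161

CI: 0.081 ± 0.0161 = (0.065, 0.097)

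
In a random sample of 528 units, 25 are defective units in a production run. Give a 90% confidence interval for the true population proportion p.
(0.032, 0.063)

Proportion CI:
p̂ = 25/528 = 0.04735
SE = √(p̂(1-p̂)/n) = √(0.04735 · 0.95265 / 528) = 0.00924

z* = 1.645
Margin = z* · SE = 1.645 · 0.00924 = 0.0152

CI: 0.04735 ± 0.0152 = (0.032, 0.063)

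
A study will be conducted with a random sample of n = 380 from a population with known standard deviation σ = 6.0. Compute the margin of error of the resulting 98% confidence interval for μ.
Margin of error = 0.72

Margin of error = z* · σ/√n
= 2.326 · 6.0/√380
= 2.326 · 6.0/19.4936
= 0.72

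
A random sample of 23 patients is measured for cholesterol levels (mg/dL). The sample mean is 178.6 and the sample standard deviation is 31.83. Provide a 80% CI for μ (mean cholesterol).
(169.83, 187.37)

t-interval (σ unknown):
df = n - 1 = 22
t* = 1.321 for 80% confidence

Margin of error = t* · s/√n = 1.321 · 31.83/√23 = 8.77

CI: (169.83, 187.37)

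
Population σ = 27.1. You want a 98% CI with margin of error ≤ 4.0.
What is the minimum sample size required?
n ≥ 249

For margin E ≤ 4.0:
n ≥ (z* · σ / E)²
n ≥ (2.326 · 27.1 / 4.0)²
n ≥ 248.34

Minimum n = 249 (rounding up)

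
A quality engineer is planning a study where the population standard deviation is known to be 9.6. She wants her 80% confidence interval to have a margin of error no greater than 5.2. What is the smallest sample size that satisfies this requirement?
n ≥ 6

For margin E ≤ 5.2:
n ≥ (z* · σ / E)²
n ≥ (1.282 · 9.6 / 5.2)²
n ≥ 5.60

Minimum n = 6 (rounding up)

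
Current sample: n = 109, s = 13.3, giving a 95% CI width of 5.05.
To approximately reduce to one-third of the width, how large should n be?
n ≈ 981

CI width ∝ 1/√n
To reduce width by factor 3, need √n to grow by 3 → need 3² = 9 times as many samples.

Current: n = 109, width = 5.05
New: n = 981, width ≈ 1.67

Width reduced by factor of 5.05/1.67 = 3.02.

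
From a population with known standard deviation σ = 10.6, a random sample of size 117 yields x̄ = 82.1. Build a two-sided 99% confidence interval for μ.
(79.58, 84.62)

z-interval (σ known):
z* = 2.576 for 99% confidence

Margin of error = z* · σ/√n = 2.576 · 10.6/√117 = 2.52

CI: (82.1 - 2.52, 82.1 + 2.52) = (79.58, 84.62)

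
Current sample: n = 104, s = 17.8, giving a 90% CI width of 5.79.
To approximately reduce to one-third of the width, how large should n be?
n ≈ 936

CI width ∝ 1/√n
To reduce width by factor 3, need √n to grow by 3 → need 3² = 9 times as many samples.

Current: n = 104, width = 5.79
New: n = 936, width ≈ 1.92

Width reduced by factor of 5.79/1.92 = 3.02.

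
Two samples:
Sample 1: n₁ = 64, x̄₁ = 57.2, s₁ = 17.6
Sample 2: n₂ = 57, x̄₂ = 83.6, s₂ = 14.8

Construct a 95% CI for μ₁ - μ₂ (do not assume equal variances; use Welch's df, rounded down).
(-32.23, -20.57)

Difference: x̄₁ - x̄₂ = -26.40
SE = √(s₁²/n₁ + s₂²/n₂) = √(17.6²/64 + 14.8²/57) = 2.9467
df = 118.63 → 118 (Welch–Satterthwaite, rounded down)
t* = 1.980

CI: -26.40 ± 1.980 · 2.9467 = -26.40 ± 5.83 = (-32.23, -20.57)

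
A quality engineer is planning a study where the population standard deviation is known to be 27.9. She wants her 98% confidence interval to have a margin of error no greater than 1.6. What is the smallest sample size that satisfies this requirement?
n ≥ 1646

For margin E ≤ 1.6:
n ≥ (z* · σ / E)²
n ≥ (2.326 · 27.9 / 1.6)²
n ≥ 1645.08

Minimum n = 1646 (rounding up)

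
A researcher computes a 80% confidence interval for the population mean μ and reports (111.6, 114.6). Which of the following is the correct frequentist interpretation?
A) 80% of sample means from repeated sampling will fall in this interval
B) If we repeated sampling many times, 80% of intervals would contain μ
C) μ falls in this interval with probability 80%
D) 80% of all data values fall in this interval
B

A) Wrong — coverage applies to intervals containing μ, not to future x̄ values.
B) Correct — this is the frequentist long-run coverage interpretation.
C) Wrong — μ is fixed; the randomness lives in the interval, not in μ.
D) Wrong — a CI is about the parameter μ, not individual data values.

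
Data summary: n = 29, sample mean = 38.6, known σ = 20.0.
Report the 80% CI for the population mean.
(33.84, 43.36)

z-interval (σ known):
z* = 1.282 for 80% confidence

Margin of error = z* · σ/√n = 1.282 · 20.0/√29 = 4.76

CI: (38.6 - 4.76, 38.6 + 4.76) = (33.84, 43.36)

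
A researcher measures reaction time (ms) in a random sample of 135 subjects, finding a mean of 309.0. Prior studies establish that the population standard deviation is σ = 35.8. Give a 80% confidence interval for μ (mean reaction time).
(305.05, 312.95)

z-interval (σ known):
z* = 1.282 for 80% confidence

Margin of error = z* · σ/√n = 1.282 · 35.8/√135 = 3.95

CI: (309.0 - 3.95, 309.0 + 3.95) = (305.05, 312.95)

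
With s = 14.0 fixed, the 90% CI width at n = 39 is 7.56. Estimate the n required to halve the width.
n ≈ 156

CI width ∝ 1/√n
To reduce width by factor 2, need √n to grow by 2 → need 2² = 4 times as many samples.

Current: n = 39, width = 7.56
New: n = 156, width ≈ 3.71

Width reduced by factor of 7.56/3.71 = 2.04.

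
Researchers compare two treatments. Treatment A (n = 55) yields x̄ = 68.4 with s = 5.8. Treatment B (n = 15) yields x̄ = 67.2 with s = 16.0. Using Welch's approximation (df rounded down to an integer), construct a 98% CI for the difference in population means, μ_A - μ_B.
(-9.74, 12.14)

Difference: x̄₁ - x̄₂ = 1.20
SE = √(s₁²/n₁ + s₂²/n₂) = √(5.8²/55 + 16.0²/15) = 4.2046
df = 15.02 → 15 (Welch–Satterthwaite, rounded down)
t* = 2.602

CI: 1.20 ± 2.602 · 4.2046 = 1.20 ± 10.94 = (-9.74, 12.14)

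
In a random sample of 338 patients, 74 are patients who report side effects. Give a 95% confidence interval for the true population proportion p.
(0.175, 0.263)

Proportion CI:
p̂ = 74/338 = 0.21893
SE = √(p̂(1-p̂)/n) = √(0.21893 · 0.78107 / 338) = 0.02249

z* = 1.960
Margin = z* · SE = 1.960 · 0.02249 = 0.0441

CI: 0.21893 ± 0.0441 = (0.175, 0.263)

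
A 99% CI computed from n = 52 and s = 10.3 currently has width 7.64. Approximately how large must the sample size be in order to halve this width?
n ≈ 208

CI width ∝ 1/√n
To reduce width by factor 2, need √n to grow by 2 → need 2² = 4 times as many samples.

Current: n = 52, width = 7.64
New: n = 208, width ≈ 3.71

Width reduced by factor of 7.64/3.71 = 2.06.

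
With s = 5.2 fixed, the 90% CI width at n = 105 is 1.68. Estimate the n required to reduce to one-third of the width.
n ≈ 945

CI width ∝ 1/√n
To reduce width by factor 3, need √n to grow by 3 → need 3² = 9 times as many samples.

Current: n = 105, width = 1.68
New: n = 945, width ≈ 0.56

Width reduced by factor of 1.68/0.56 = 3.00.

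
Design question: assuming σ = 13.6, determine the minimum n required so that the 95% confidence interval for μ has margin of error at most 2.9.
n ≥ 85

For margin E ≤ 2.9:
n ≥ (z* · σ / E)²
n ≥ (1.960 · 13.6 / 2.9)²
n ≥ 84.49

Minimum n = 85 (rounding up)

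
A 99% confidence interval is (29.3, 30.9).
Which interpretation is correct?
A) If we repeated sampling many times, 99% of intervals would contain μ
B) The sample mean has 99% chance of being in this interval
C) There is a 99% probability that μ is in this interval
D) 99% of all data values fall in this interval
A

A) Correct — this is the frequentist long-run coverage interpretation.
B) Wrong — x̄ is observed and sits in the interval by construction.
C) Wrong — μ is fixed; the randomness lives in the interval, not in μ.
D) Wrong — a CI is about the parameter μ, not individual data values.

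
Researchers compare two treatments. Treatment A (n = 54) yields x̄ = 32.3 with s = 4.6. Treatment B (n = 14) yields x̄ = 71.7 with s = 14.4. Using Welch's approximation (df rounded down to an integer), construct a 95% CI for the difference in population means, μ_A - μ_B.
(-47.82, -30.98)

Difference: x̄₁ - x̄₂ = -39.40
SE = √(s₁²/n₁ + s₂²/n₂) = √(4.6²/54 + 14.4²/14) = 3.8991
df = 13.69 → 13 (Welch–Satterthwaite, rounded down)
t* = 2.160

CI: -39.40 ± 2.160 · 3.8991 = -39.40 ± 8.42 = (-47.82, -30.98)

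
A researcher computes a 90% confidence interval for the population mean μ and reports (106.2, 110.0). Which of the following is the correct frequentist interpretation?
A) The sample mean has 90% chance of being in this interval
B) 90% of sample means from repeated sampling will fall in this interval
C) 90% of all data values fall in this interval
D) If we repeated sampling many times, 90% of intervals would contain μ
D

A) Wrong — x̄ is observed and sits in the interval by construction.
B) Wrong — coverage applies to intervals containing μ, not to future x̄ values.
C) Wrong — a CI is about the parameter μ, not individual data values.
D) Correct — this is the frequentist long-run coverage interpretation.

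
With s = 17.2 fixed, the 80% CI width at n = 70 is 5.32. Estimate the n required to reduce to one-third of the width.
n ≈ 630

CI width ∝ 1/√n
To reduce width by factor 3, need √n to grow by 3 → need 3² = 9 times as many samples.

Current: n = 70, width = 5.32
New: n = 630, width ≈ 1.76

Width reduced by factor of 5.32/1.76 = 3.02.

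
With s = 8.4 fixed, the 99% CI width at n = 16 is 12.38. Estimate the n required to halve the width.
n ≈ 64

CI width ∝ 1/√n
To reduce width by factor 2, need √n to grow by 2 → need 2² = 4 times as many samples.

Current: n = 16, width = 12.38
New: n = 64, width ≈ 5.58

Width reduced by factor of 12.38/5.58 = 2.22.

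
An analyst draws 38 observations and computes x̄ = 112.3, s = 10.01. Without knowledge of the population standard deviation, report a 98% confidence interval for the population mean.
(108.35, 116.25)

t-interval (σ unknown):
df = n - 1 = 37
t* = 2.431 for 98% confidence

Margin of error = t* · s/√n = 2.431 · 10.01/√38 = 3.95

CI: (108.35, 116.25)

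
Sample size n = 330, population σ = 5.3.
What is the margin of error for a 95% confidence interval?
Margin of error = 0.57

Margin of error = z* · σ/√n
= 1.960 · 5.3/√330
= 1.960 · 5.3/18.1659
= 0.57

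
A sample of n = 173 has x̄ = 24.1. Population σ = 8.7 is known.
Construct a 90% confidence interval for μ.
(23.01, 25.19)

z-interval (σ known):
z* = 1.645 for 90% confidence

Margin of error = z* · σ/√n = 1.645 · 8.7/√173 = 1.09

CI: (24.1 - 1.09, 24.1 + 1.09) = (23.01, 25.19)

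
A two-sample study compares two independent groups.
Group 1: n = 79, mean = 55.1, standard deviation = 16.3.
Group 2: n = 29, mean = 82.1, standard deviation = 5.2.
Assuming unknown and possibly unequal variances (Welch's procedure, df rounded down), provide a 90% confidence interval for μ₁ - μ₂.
(-30.44, -23.56)

Difference: x̄₁ - x̄₂ = -27.00
SE = √(s₁²/n₁ + s₂²/n₂) = √(16.3²/79 + 5.2²/29) = 2.0726
df = 104.80 → 104 (Welch–Satterthwaite, rounded down)
t* = 1.660

CI: -27.00 ± 1.660 · 2.0726 = -27.00 ± 3.44 = (-30.44, -23.56)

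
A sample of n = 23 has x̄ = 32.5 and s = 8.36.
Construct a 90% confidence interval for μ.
(29.51, 35.49)

t-interval (σ unknown):
df = n - 1 = 22
t* = 1.717 for 90% confidence

Margin of error = t* · s/√n = 1.717 · 8.36/√23 = 2.99

CI: (29.51, 35.49)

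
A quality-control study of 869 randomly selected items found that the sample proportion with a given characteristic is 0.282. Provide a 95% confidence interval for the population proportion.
(0.252, 0.312)

Proportion CI:
SE = √(p̂(1-p̂)/n) = √(0.282 · 0.718 / 869) = 0.01526

z* = 1.960
Margin = z* · SE = 1.960 · 0.01526 = 0.0299

CI: 0.282 ± 0.0299 = (0.252, 0.312)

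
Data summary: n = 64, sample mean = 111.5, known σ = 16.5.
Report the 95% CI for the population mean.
(107.46, 115.54)

z-interval (σ known):
z* = 1.960 for 95% confidence

Margin of error = z* · σ/√n = 1.960 · 16.5/√64 = 4.04

CI: (111.5 - 4.04, 111.5 + 4.04) = (107.46, 115.54)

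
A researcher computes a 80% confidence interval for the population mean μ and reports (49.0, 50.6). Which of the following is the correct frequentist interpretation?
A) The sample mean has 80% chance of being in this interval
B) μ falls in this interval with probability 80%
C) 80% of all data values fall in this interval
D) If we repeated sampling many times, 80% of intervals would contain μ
D

A) Wrong — x̄ is observed and sits in the interval by construction.
B) Wrong — μ is fixed; the randomness lives in the interval, not in μ.
C) Wrong — a CI is about the parameter μ, not individual data values.
D) Correct — this is the frequentist long-run coverage interpretation.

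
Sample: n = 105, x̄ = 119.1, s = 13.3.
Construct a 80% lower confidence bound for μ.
μ ≥ 118.00

Lower bound (one-sided):
t* = 0.845 (one-sided for 80%)
Lower bound = x̄ - t* · s/√n = 119.1 - 0.845 · 13.3/√105 = 118.00

We are 80% confident that μ ≥ 118.00.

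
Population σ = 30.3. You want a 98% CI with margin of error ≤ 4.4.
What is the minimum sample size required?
n ≥ 257

For margin E ≤ 4.4:
n ≥ (z* · σ / E)²
n ≥ (2.326 · 30.3 / 4.4)²
n ≥ 256.57

Minimum n = 257 (rounding up)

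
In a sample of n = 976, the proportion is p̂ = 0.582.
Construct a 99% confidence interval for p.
(0.541, 0.623)

Proportion CI:
SE = √(p̂(1-p̂)/n) = √(0.582 · 0.418 / 976) = 0.01579

z* = 2.576
Margin = z* · SE = 2.576 · 0.01579 = 0.0407

CI: 0.582 ± 0.0407 = (0.541, 0.623)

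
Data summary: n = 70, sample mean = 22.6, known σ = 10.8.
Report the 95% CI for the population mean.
(20.07, 25.13)

z-interval (σ known):
z* = 1.960 for 95% confidence

Margin of error = z* · σ/√n = 1.960 · 10.8/√70 = 2.53

CI: (22.6 - 2.53, 22.6 + 2.53) = (20.07, 25.13)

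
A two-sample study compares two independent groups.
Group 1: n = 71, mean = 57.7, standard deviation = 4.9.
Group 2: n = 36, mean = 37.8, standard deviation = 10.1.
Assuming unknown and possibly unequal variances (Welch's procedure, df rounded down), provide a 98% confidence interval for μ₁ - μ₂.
(15.60, 24.20)

Difference: x̄₁ - x̄₂ = 19.90
SE = √(s₁²/n₁ + s₂²/n₂) = √(4.9²/71 + 10.1²/36) = 1.7809
df = 43.54 → 43 (Welch–Satterthwaite, rounded down)
t* = 2.416

CI: 19.90 ± 2.416 · 1.7809 = 19.90 ± 4.30 = (15.60, 24.20)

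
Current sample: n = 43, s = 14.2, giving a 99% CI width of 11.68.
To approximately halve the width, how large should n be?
n ≈ 172

CI width ∝ 1/√n
To reduce width by factor 2, need √n to grow by 2 → need 2² = 4 times as many samples.

Current: n = 43, width = 11.68
New: n = 172, width ≈ 5.64

Width reduced by factor of 11.68/5.64 = 2.07.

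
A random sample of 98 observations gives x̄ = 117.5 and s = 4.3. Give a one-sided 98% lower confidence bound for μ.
μ ≥ 116.60

Lower bound (one-sided):
t* = 2.082 (one-sided for 98%)
Lower bound = x̄ - t* · s/√n = 117.5 - 2.082 · 4.3/√98 = 116.60

We are 98% confident that μ ≥ 116.60.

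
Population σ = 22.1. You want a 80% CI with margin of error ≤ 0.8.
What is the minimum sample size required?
n ≥ 1255

For margin E ≤ 0.8:
n ≥ (z* · σ / E)²
n ≥ (1.282 · 22.1 / 0.8)²
n ≥ 1254.24

Minimum n = 1255 (rounding up)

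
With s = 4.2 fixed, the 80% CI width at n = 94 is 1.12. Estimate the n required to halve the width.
n ≈ 376

CI width ∝ 1/√n
To reduce width by factor 2, need √n to grow by 2 → need 2² = 4 times as many samples.

Current: n = 94, width = 1.12
New: n = 376, width ≈ 0.56

Width reduced by factor of 1.12/0.56 = 2.00.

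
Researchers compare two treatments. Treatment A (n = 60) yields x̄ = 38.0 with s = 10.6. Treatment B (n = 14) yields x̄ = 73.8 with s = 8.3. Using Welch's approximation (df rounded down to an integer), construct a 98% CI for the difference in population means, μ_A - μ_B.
(-42.30, -29.30)

Difference: x̄₁ - x̄₂ = -35.80
SE = √(s₁²/n₁ + s₂²/n₂) = √(10.6²/60 + 8.3²/14) = 2.6064
df = 24.01 → 24 (Welch–Satterthwaite, rounded down)
t* = 2.492

CI: -35.80 ± 2.492 · 2.6064 = -35.80 ± 6.50 = (-42.30, -29.30)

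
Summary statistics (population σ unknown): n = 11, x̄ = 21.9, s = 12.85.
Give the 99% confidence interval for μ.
(9.62, 34.18)

t-interval (σ unknown):
df = n - 1 = 10
t* = 3.169 for 99% confidence

Margin of error = t* · s/√n = 3.169 · 12.85/√11 = 12.28

CI: (9.62, 34.18)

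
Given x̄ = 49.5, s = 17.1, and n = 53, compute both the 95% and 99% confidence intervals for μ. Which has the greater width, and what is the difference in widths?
99% CI is wider by 3.13

df = 52
95% CI: t* = 2.007, (44.79, 54.21), width = 2 · t* · s/√n = 9.43
99% CI: t* = 2.674, (43.22, 55.78), width = 2 · t* · s/√n = 12.56

The 99% CI is wider by 12.56 - 9.43 = 3.13.
Higher confidence requires a wider interval.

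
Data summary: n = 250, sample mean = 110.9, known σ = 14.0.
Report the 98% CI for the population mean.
(108.84, 112.96)

z-interval (σ known):
z* = 2.326 for 98% confidence

Margin of error = z* · σ/√n = 2.326 · 14.0/√250 = 2.06

CI: (110.9 - 2.06, 110.9 + 2.06) = (108.84, 112.96)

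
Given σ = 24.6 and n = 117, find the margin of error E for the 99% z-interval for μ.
Margin of error = 5.86

Margin of error = z* · σ/√n
= 2.576 · 24.6/√117
= 2.576 · 24.6/10.8167
= 5.86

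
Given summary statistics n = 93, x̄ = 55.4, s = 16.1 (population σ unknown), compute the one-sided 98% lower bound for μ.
μ ≥ 51.92

Lower bound (one-sided):
t* = 2.083 (one-sided for 98%)
Lower bound = x̄ - t* · s/√n = 55.4 - 2.083 · 16.1/√93 = 51.92

We are 98% confident that μ ≥ 51.92.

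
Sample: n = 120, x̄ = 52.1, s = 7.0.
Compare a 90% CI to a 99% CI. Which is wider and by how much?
99% CI is wider by 1.23

df = 119
90% CI: t* = 1.658, (51.04, 53.16), width = 2 · t* · s/√n = 2.12
99% CI: t* = 2.618, (50.43, 53.77), width = 2 · t* · s/√n = 3.35

The 99% CI is wider by 3.35 - 2.12 = 1.23.
Higher confidence requires a wider interval.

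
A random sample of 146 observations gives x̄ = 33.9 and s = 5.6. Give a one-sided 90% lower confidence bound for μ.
μ ≥ 33.30

Lower bound (one-sided):
t* = 1.287 (one-sided for 90%)
Lower bound = x̄ - t* · s/√n = 33.9 - 1.287 · 5.6/√146 = 33.30

We are 90% confident that μ ≥ 33.30.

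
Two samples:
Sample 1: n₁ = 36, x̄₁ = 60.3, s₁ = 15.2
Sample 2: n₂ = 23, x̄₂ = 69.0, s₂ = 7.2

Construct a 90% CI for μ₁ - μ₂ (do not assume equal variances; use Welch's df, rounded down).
(-13.63, -3.77)

Difference: x̄₁ - x̄₂ = -8.70
SE = √(s₁²/n₁ + s₂²/n₂) = √(15.2²/36 + 7.2²/23) = 2.9448
df = 53.42 → 53 (Welch–Satterthwaite, rounded down)
t* = 1.674

CI: -8.70 ± 1.674 · 2.9448 = -8.70 ± 4.93 = (-13.63, -3.77)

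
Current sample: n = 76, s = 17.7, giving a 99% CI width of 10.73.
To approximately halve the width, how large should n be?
n ≈ 304

CI width ∝ 1/√n
To reduce width by factor 2, need √n to grow by 2 → need 2² = 4 times as many samples.

Current: n = 76, width = 10.73
New: n = 304, width ≈ 5.26

Width reduced by factor of 10.73/5.26 = 2.04.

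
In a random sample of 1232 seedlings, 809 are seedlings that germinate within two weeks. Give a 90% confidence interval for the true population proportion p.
(0.634, 0.679)

Proportion CI:
p̂ = 809/1232 = 0.65666
SE = √(p̂(1-p̂)/n) = √(0.65666 · 0.34334 / 1232) = 0.01353

z* = 1.645
Margin = z* · SE = 1.645 · 0.01353 = 0.0223

CI: 0.65666 ± 0.0223 = (0.634, 0.679)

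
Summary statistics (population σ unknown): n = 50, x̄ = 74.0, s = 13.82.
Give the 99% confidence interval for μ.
(68.76, 79.24)

t-interval (σ unknown):
df = n - 1 = 49
t* = 2.680 for 99% confidence

Margin of error = t* · s/√n = 2.680 · 13.82/√50 = 5.24

CI: (68.76, 79.24)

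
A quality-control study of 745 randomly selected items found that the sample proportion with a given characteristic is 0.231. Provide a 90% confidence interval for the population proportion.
(0.206, 0.256)

Proportion CI:
SE = √(p̂(1-p̂)/n) = √(0.231 · 0.769 / 745) = 0.01544

z* = 1.645
Margin = z* · SE = 1.645 · 0.01544 = 0.0254

CI: 0.231 ± 0.0254 = (0.206, 0.256)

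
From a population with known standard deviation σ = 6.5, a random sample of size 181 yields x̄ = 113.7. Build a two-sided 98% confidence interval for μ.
(112.58, 114.82)

z-interval (σ known):
z* = 2.326 for 98% confidence

Margin of error = z* · σ/√n = 2.326 · 6.5/√181 = 1.12

CI: (113.7 - 1.12, 113.7 + 1.12) = (112.58, 114.82)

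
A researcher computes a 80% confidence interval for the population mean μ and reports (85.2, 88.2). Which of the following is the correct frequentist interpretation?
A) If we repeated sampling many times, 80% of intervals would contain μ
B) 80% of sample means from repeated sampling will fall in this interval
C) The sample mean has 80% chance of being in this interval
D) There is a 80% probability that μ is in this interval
A

A) Correct — this is the frequentist long-run coverage interpretation.
B) Wrong — coverage applies to intervals containing μ, not to future x̄ values.
C) Wrong — x̄ is observed and sits in the interval by construction.
D) Wrong — μ is fixed; the randomness lives in the interval, not in μ.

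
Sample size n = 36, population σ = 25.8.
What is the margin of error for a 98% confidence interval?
Margin of error = 10.00

Margin of error = z* · σ/√n
= 2.326 · 25.8/√36
= 2.326 · 25.8/6.0000
= 10.00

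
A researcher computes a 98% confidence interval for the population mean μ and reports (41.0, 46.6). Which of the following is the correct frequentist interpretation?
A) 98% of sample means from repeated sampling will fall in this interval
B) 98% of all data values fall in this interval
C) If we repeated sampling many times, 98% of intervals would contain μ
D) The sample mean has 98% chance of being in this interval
C

A) Wrong — coverage applies to intervals containing μ, not to future x̄ values.
B) Wrong — a CI is about the parameter μ, not individual data values.
C) Correct — this is the frequentist long-run coverage interpretation.
D) Wrong — x̄ is observed and sits in the interval by construction.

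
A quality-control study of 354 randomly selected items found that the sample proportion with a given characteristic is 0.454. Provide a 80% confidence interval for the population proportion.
(0.420, 0.488)

Proportion CI:
SE = √(p̂(1-p̂)/n) = √(0.454 · 0.546 / 354) = 0.02646

z* = 1.282
Margin = z* · SE = 1.282 · 0.02646 = 0.0339

CI: 0.454 ± 0.0339 = (0.420, 0.488)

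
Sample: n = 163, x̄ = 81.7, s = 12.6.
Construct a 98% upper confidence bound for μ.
μ ≤ 83.74

Upper bound (one-sided):
t* = 2.070 (one-sided for 98%)
Upper bound = x̄ + t* · s/√n = 81.7 + 2.070 · 12.6/√163 = 83.74

We are 98% confident that μ ≤ 83.74.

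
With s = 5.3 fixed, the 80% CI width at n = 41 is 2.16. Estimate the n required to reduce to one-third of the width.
n ≈ 369

CI width ∝ 1/√n
To reduce width by factor 3, need √n to grow by 3 → need 3² = 9 times as many samples.

Current: n = 41, width = 2.16
New: n = 369, width ≈ 0.71

Width reduced by factor of 2.16/0.71 = 3.04.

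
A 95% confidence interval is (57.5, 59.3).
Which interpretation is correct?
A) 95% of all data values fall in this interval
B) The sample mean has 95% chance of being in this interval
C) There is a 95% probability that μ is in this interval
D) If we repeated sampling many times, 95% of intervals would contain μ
D

A) Wrong — a CI is about the parameter μ, not individual data values.
B) Wrong — x̄ is observed and sits in the interval by construction.
C) Wrong — μ is fixed; the randomness lives in the interval, not in μ.
D) Correct — this is the frequentist long-run coverage interpretation.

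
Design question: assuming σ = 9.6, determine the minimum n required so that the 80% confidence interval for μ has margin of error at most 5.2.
n ≥ 6

For margin E ≤ 5.2:
n ≥ (z* · σ / E)²
n ≥ (1.282 · 9.6 / 5.2)²
n ≥ 5.60

Minimum n = 6 (rounding up)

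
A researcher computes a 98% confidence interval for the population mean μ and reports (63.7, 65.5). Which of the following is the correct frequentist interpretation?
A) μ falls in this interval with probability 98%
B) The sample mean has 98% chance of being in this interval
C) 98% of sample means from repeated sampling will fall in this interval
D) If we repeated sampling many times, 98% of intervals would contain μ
D

A) Wrong — μ is fixed; the randomness lives in the interval, not in μ.
B) Wrong — x̄ is observed and sits in the interval by construction.
C) Wrong — coverage applies to intervals containing μ, not to future x̄ values.
D) Correct — this is the frequentist long-run coverage interpretation.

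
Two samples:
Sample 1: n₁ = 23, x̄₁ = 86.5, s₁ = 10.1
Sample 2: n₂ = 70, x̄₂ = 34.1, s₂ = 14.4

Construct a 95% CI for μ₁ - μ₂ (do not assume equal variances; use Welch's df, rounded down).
(46.94, 57.86)

Difference: x̄₁ - x̄₂ = 52.40
SE = √(s₁²/n₁ + s₂²/n₂) = √(10.1²/23 + 14.4²/70) = 2.7198
df = 53.58 → 53 (Welch–Satterthwaite, rounded down)
t* = 2.006

CI: 52.40 ± 2.006 · 2.7198 = 52.40 ± 5.46 = (46.94, 57.86)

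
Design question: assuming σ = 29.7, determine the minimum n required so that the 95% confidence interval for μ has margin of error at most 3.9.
n ≥ 223

For margin E ≤ 3.9:
n ≥ (z* · σ / E)²
n ≥ (1.960 · 29.7 / 3.9)²
n ≥ 222.79

Minimum n = 223 (rounding up)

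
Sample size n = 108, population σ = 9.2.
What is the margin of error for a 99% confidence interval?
Margin of error = 2.28

Margin of error = z* · σ/√n
= 2.576 · 9.2/√108
= 2.576 · 9.2/10.3923
= 2.28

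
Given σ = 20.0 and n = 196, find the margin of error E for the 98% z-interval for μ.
Margin of error = 3.32

Margin of error = z* · σ/√n
= 2.326 · 20.0/√196
= 2.326 · 20.0/14.0000
= 3.32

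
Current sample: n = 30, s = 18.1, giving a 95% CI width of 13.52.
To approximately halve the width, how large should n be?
n ≈ 120

CI width ∝ 1/√n
To reduce width by factor 2, need √n to grow by 2 → need 2² = 4 times as many samples.

Current: n = 30, width = 13.52
New: n = 120, width ≈ 6.54

Width reduced by factor of 13.52/6.54 = 2.07.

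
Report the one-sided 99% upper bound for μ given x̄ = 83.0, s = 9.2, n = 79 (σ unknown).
μ ≤ 85.46

Upper bound (one-sided):
t* = 2.375 (one-sided for 99%)
Upper bound = x̄ + t* · s/√n = 83.0 + 2.375 · 9.2/√79 = 85.46

We are 99% confident that μ ≤ 85.46.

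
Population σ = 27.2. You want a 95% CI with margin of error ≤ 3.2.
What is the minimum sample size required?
n ≥ 278

For margin E ≤ 3.2:
n ≥ (z* · σ / E)²
n ≥ (1.960 · 27.2 / 3.2)²
n ≥ 277.56

Minimum n = 278 (rounding up)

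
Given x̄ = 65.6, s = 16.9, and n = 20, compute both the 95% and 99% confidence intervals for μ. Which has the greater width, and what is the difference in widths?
99% CI is wider by 5.80

df = 19
95% CI: t* = 2.093, (57.69, 73.51), width = 2 · t* · s/√n = 15.82
99% CI: t* = 2.861, (54.79, 76.41), width = 2 · t* · s/√n = 21.62

The 99% CI is wider by 21.62 - 15.82 = 5.80.
Higher confidence requires a wider interval.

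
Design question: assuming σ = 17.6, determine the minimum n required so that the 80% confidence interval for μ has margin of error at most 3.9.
n ≥ 34

For margin E ≤ 3.9:
n ≥ (z* · σ / E)²
n ≥ (1.282 · 17.6 / 3.9)²
n ≥ 33.47

Minimum n = 34 (rounding up)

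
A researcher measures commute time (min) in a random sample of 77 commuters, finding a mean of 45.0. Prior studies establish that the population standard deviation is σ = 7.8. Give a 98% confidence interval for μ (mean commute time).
(42.93, 47.07)

z-interval (σ known):
z* = 2.326 for 98% confidence

Margin of error = z* · σ/√n = 2.326 · 7.8/√77 = 2.07

CI: (45.0 - 2.07, 45.0 + 2.07) = (42.93, 47.07)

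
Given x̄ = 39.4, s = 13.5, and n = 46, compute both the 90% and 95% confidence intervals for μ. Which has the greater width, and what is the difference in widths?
95% CI is wider by 1.34

df = 45
90% CI: t* = 1.679, (36.06, 42.74), width = 2 · t* · s/√n = 6.68
95% CI: t* = 2.014, (35.39, 43.41), width = 2 · t* · s/√n = 8.02

The 95% CI is wider by 8.02 - 6.68 = 1.34.
Higher confidence requires a wider interval.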